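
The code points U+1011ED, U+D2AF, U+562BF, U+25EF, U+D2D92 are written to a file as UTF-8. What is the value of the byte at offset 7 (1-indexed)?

0xAF

1-indexed offset 7 is 0-indexed offset 6.
U+1011ED → 4-byte form F4 81 87 AD at offsets 0–3.
U+D2AF → 3-byte form ED 8A AF at offsets 4–6.
Offset 6 falls in char 2's range; it's byte 3 of ED 8A AF = 0xAF.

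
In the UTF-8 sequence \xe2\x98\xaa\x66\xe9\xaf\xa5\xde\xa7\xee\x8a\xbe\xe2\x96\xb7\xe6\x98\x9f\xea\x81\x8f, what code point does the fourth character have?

U+07A7

Offset 0: leading byte 0xE2 = 11100010 → 3-byte char #1 = E2 98 AA.
Offset 3: leading byte 0x66 = 01100110 → 1-byte char #2 = 66.
Offset 4: leading byte 0xE9 = 11101001 → 3-byte char #3 = E9 AF A5.
Offset 7: leading byte 0xDE = 11011110 → 2-byte char #4 = DE A7.
Leading byte 0xDE = 11011110 matches 110xxxxx → 2-byte sequence.
Byte 1: 0xDE = 11011110, payload 11110 (5 bits).
Byte 2: 0xA7 = 10100111 (10xxxxxx ✓), payload 100111.
Concatenate: 11110100111 = 0x7A7 (11 bits → U+07A7).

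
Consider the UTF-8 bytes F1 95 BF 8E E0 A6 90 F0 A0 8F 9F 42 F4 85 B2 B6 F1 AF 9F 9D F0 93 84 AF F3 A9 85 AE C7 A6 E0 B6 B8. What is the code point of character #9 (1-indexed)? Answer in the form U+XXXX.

Offset 0: leading byte 0xF1 = 11110001 → 4-byte char #1 = F1 95 BF 8E.
Offset 4: leading byte 0xE0 = 11100000 → 3-byte char #2 = E0 A6 90.
Offset 7: leading byte 0xF0 = 11110000 → 4-byte char #3 = F0 A0 8F 9F.
Offset 11: leading byte 0x42 = 01000010 → 1-byte char #4 = 42.
Offset 12: leading byte 0xF4 = 11110100 → 4-byte char #5 = F4 85 B2 B6.
Offset 16: leading byte 0xF1 = 11110001 → 4-byte char #6 = F1 AF 9F 9D.
Offset 20: leading byte 0xF0 = 11110000 → 4-byte char #7 = F0 93 84 AF.
Offset 24: leading byte 0xF3 = 11110011 → 4-byte char #8 = F3 A9 85 AE.
Offset 28: leading byte 0xC7 = 11000111 → 2-byte char #9 = C7 A6.
Leading byte 0xC7 = 11000111 matches 110xxxxx → 2-byte sequence.
Byte 1: 0xC7 = 11000111, payload 00111 (5 bits).
Byte 2: 0xA6 = 10100110 (10xxxxxx ✓), payload 100110.
Concatenate: 00111100110 = 0x1E6 (11 bits → U+01E6).

U+01E6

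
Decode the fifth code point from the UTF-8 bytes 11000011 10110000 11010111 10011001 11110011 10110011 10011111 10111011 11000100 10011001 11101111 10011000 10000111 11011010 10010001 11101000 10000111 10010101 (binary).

Offset 0: leading byte 0xC3 = 11000011 → 2-byte char #1 = C3 B0.
Offset 2: leading byte 0xD7 = 11010111 → 2-byte char #2 = D7 99.
Offset 4: leading byte 0xF3 = 11110011 → 4-byte char #3 = F3 B3 9F BB.
Offset 8: leading byte 0xC4 = 11000100 → 2-byte char #4 = C4 99.
Offset 10: leading byte 0xEF = 11101111 → 3-byte char #5 = EF 98 87.
Leading byte 0xEF = 11101111 matches 1110xxxx → 3-byte sequence.
Byte 1: 0xEF = 11101111, payload 1111 (4 bits).
Byte 2: 0x98 = 10011000 (10xxxxxx ✓), payload 011000.
Byte 3: 0x87 = 10000111 (10xxxxxx ✓), payload 000111.
Concatenate: 1111011000000111 = 0xF607 (16 bits → U+F607).

U+F607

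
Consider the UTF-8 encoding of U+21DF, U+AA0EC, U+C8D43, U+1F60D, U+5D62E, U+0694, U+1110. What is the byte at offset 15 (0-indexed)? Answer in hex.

U+21DF → 3-byte form E2 87 9F at offsets 0–2.
U+AA0EC → 4-byte form F2 AA 83 AC at offsets 3–6.
U+C8D43 → 4-byte form F3 88 B5 83 at offsets 7–10.
U+1F60D → 4-byte form F0 9F 98 8D at offsets 11–14.
U+5D62E → 4-byte form F1 9D 98 AE at offsets 15–18.
Offset 15 falls in char 5's range; it's byte 1 of F1 9D 98 AE = 0xF1.

0xF1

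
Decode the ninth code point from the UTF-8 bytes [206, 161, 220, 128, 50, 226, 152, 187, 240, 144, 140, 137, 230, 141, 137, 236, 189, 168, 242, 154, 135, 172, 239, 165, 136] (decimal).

U+F948

Offset 0: leading byte 0xCE = 11001110 → 2-byte char #1 = CE A1.
Offset 2: leading byte 0xDC = 11011100 → 2-byte char #2 = DC 80.
Offset 4: leading byte 0x32 = 00110010 → 1-byte char #3 = 32.
Offset 5: leading byte 0xE2 = 11100010 → 3-byte char #4 = E2 98 BB.
Offset 8: leading byte 0xF0 = 11110000 → 4-byte char #5 = F0 90 8C 89.
Offset 12: leading byte 0xE6 = 11100110 → 3-byte char #6 = E6 8D 89.
Offset 15: leading byte 0xEC = 11101100 → 3-byte char #7 = EC BD A8.
Offset 18: leading byte 0xF2 = 11110010 → 4-byte char #8 = F2 9A 87 AC.
Offset 22: leading byte 0xEF = 11101111 → 3-byte char #9 = EF A5 88.
Leading byte 0xEF = 11101111 matches 1110xxxx → 3-byte sequence.
Byte 1: 0xEF = 11101111, payload 1111 (4 bits).
Byte 2: 0xA5 = 10100101 (10xxxxxx ✓), payload 100101.
Byte 3: 0x88 = 10001000 (10xxxxxx ✓), payload 001000.
Concatenate: 1111100101001000 = 0xF948 (16 bits → U+F948).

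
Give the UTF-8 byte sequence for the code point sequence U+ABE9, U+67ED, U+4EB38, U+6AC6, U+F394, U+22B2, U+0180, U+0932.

EA AF A9 E6 9F AD F1 8E AC B8 E6 AB 86 EF 8E 94 E2 8A B2 C6 80 E0 A4 B2

U+ABE9: 3-byte form → EA AF A9.
U+67ED: 3-byte form → E6 9F AD.
U+4EB38: 4-byte form → F1 8E AC B8.
U+6AC6: 3-byte form → E6 AB 86.
U+F394: 3-byte form → EF 8E 94.
U+22B2: 3-byte form → E2 8A B2.
U+0180: 2-byte form → C6 80.
U+0932: 3-byte form → E0 A4 B2.
Concatenated (24 bytes): EA AF A9 E6 9F AD F1 8E AC B8 E6 AB 86 EF 8E 94 E2 8A B2 C6 80 E0 A4 B2.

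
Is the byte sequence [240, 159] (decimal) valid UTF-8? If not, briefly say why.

invalid (sequence truncated)

Leading byte 0xF0 = 11110000 → 4-byte form, but only 2 bytes are present.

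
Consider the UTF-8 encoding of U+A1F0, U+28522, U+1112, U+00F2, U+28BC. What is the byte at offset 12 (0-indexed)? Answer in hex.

U+A1F0 → 3-byte form EA 87 B0 at offsets 0–2.
U+28522 → 4-byte form F0 A8 94 A2 at offsets 3–6.
U+1112 → 3-byte form E1 84 92 at offsets 7–9.
U+00F2 → 2-byte form C3 B2 at offsets 10–11.
U+28BC → 3-byte form E2 A2 BC at offsets 12–14.
Offset 12 falls in char 5's range; it's byte 1 of E2 A2 BC = 0xE2.

0xE2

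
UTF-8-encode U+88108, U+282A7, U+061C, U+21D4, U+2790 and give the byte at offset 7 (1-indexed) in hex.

0x8A

1-indexed offset 7 is 0-indexed offset 6.
U+88108 → 4-byte form F2 88 84 88 at offsets 0–3.
U+282A7 → 4-byte form F0 A8 8A A7 at offsets 4–7.
Offset 6 falls in char 2's range; it's byte 3 of F0 A8 8A A7 = 0x8A.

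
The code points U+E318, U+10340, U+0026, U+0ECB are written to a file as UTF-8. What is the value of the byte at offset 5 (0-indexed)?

0x8D

U+E318 → 3-byte form EE 8C 98 at offsets 0–2.
U+10340 → 4-byte form F0 90 8D 80 at offsets 3–6.
Offset 5 falls in char 2's range; it's byte 3 of F0 90 8D 80 = 0x8D.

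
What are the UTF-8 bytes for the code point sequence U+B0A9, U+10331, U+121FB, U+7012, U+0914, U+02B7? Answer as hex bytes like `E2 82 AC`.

EB 82 A9 F0 90 8C B1 F0 92 87 BB E7 80 92 E0 A4 94 CA B7

U+B0A9: 3-byte form → EB 82 A9.
U+10331: 4-byte form → F0 90 8C B1.
U+121FB: 4-byte form → F0 92 87 BB.
U+7012: 3-byte form → E7 80 92.
U+0914: 3-byte form → E0 A4 94.
U+02B7: 2-byte form → CA B7.
Concatenated (19 bytes): EB 82 A9 F0 90 8C B1 F0 92 87 BB E7 80 92 E0 A4 94 CA B7.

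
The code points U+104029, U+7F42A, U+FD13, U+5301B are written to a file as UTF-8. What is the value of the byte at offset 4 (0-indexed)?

U+104029 → 4-byte form F4 84 80 A9 at offsets 0–3.
U+7F42A → 4-byte form F1 BF 90 AA at offsets 4–7.
Offset 4 falls in char 2's range; it's byte 1 of F1 BF 90 AA = 0xF1.

0xF1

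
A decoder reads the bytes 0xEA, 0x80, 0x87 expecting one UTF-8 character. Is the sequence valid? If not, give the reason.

Leading byte 0xEA = 11101010 → 3-byte form.
Continuation bytes 0x80=10000000, 0x87=10000111 all match 10xxxxxx.
Decoded value 0xA007 is ≥ 0x800 (shortest form) and not a surrogate.

valid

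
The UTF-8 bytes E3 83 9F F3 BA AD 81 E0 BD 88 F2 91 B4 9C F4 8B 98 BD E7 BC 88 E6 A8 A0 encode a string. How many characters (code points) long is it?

Byte at offset 0: 0xE3 = 11100011 → 3-byte char (#1). Advance 3.
Byte at offset 3: 0xF3 = 11110011 → 4-byte char (#2). Advance 4.
Byte at offset 7: 0xE0 = 11100000 → 3-byte char (#3). Advance 3.
Byte at offset 10: 0xF2 = 11110010 → 4-byte char (#4). Advance 4.
Byte at offset 14: 0xF4 = 11110100 → 4-byte char (#5). Advance 4.
Byte at offset 18: 0xE7 = 11100111 → 3-byte char (#6). Advance 3.
Byte at offset 21: 0xE6 = 11100110 → 3-byte char (#7). Advance 3.
Reached end at offset 24 after 7 code points.

7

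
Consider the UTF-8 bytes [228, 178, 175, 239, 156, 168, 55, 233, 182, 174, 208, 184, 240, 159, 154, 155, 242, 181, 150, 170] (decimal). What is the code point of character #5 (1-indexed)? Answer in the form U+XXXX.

U+0438

Offset 0: leading byte 0xE4 = 11100100 → 3-byte char #1 = E4 B2 AF.
Offset 3: leading byte 0xEF = 11101111 → 3-byte char #2 = EF 9C A8.
Offset 6: leading byte 0x37 = 00110111 → 1-byte char #3 = 37.
Offset 7: leading byte 0xE9 = 11101001 → 3-byte char #4 = E9 B6 AE.
Offset 10: leading byte 0xD0 = 11010000 → 2-byte char #5 = D0 B8.
Leading byte 0xD0 = 11010000 matches 110xxxxx → 2-byte sequence.
Byte 1: 0xD0 = 11010000, payload 10000 (5 bits).
Byte 2: 0xB8 = 10111000 (10xxxxxx ✓), payload 111000.
Concatenate: 10000111000 = 0x438 (11 bits → U+0438).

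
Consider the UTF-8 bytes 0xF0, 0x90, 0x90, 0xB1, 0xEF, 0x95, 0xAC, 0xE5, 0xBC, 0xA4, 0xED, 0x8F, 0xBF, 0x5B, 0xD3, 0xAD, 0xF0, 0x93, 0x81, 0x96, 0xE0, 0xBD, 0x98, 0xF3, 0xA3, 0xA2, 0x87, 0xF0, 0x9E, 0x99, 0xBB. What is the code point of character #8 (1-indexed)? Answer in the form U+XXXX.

U+0F58

Offset 0: leading byte 0xF0 = 11110000 → 4-byte char #1 = F0 90 90 B1.
Offset 4: leading byte 0xEF = 11101111 → 3-byte char #2 = EF 95 AC.
Offset 7: leading byte 0xE5 = 11100101 → 3-byte char #3 = E5 BC A4.
Offset 10: leading byte 0xED = 11101101 → 3-byte char #4 = ED 8F BF.
Offset 13: leading byte 0x5B = 01011011 → 1-byte char #5 = 5B.
Offset 14: leading byte 0xD3 = 11010011 → 2-byte char #6 = D3 AD.
Offset 16: leading byte 0xF0 = 11110000 → 4-byte char #7 = F0 93 81 96.
Offset 20: leading byte 0xE0 = 11100000 → 3-byte char #8 = E0 BD 98.
Leading byte 0xE0 = 11100000 matches 1110xxxx → 3-byte sequence.
Byte 1: 0xE0 = 11100000, payload 0000 (4 bits).
Byte 2: 0xBD = 10111101 (10xxxxxx ✓), payload 111101.
Byte 3: 0x98 = 10011000 (10xxxxxx ✓), payload 011000.
Concatenate: 0000111101011000 = 0xF58 (16 bits → U+0F58).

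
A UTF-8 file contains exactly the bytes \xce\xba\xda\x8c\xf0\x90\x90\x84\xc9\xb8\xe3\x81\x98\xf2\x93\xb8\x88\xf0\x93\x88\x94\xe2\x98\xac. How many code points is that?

Byte at offset 0: 0xCE = 11001110 → 2-byte char (#1). Advance 2.
Byte at offset 2: 0xDA = 11011010 → 2-byte char (#2). Advance 2.
Byte at offset 4: 0xF0 = 11110000 → 4-byte char (#3). Advance 4.
Byte at offset 8: 0xC9 = 11001001 → 2-byte char (#4). Advance 2.
Byte at offset 10: 0xE3 = 11100011 → 3-byte char (#5). Advance 3.
Byte at offset 13: 0xF2 = 11110010 → 4-byte char (#6). Advance 4.
Byte at offset 17: 0xF0 = 11110000 → 4-byte char (#7). Advance 4.
Byte at offset 21: 0xE2 = 11100010 → 3-byte char (#8). Advance 3.
Reached end at offset 24 after 8 code points.

8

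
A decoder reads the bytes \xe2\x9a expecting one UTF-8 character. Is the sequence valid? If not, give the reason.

invalid (sequence truncated)

Leading byte 0xE2 = 11100010 → 3-byte form, but only 2 bytes are present.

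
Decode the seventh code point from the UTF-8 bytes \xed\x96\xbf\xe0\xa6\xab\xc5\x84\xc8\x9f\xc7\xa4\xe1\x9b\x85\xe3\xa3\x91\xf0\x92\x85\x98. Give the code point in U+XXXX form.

Offset 0: leading byte 0xED = 11101101 → 3-byte char #1 = ED 96 BF.
Offset 3: leading byte 0xE0 = 11100000 → 3-byte char #2 = E0 A6 AB.
Offset 6: leading byte 0xC5 = 11000101 → 2-byte char #3 = C5 84.
Offset 8: leading byte 0xC8 = 11001000 → 2-byte char #4 = C8 9F.
Offset 10: leading byte 0xC7 = 11000111 → 2-byte char #5 = C7 A4.
Offset 12: leading byte 0xE1 = 11100001 → 3-byte char #6 = E1 9B 85.
Offset 15: leading byte 0xE3 = 11100011 → 3-byte char #7 = E3 A3 91.
Leading byte 0xE3 = 11100011 matches 1110xxxx → 3-byte sequence.
Byte 1: 0xE3 = 11100011, payload 0011 (4 bits).
Byte 2: 0xA3 = 10100011 (10xxxxxx ✓), payload 100011.
Byte 3: 0x91 = 10010001 (10xxxxxx ✓), payload 010001.
Concatenate: 0011100011010001 = 0x38D1 (16 bits → U+38D1).

U+38D1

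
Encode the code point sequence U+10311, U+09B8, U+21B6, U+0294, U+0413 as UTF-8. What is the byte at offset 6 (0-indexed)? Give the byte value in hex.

0xB8

U+10311 → 4-byte form F0 90 8C 91 at offsets 0–3.
U+09B8 → 3-byte form E0 A6 B8 at offsets 4–6.
Offset 6 falls in char 2's range; it's byte 3 of E0 A6 B8 = 0xB8.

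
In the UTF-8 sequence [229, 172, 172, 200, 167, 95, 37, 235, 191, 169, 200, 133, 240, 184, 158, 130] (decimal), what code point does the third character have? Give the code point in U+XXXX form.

U+005F

Offset 0: leading byte 0xE5 = 11100101 → 3-byte char #1 = E5 AC AC.
Offset 3: leading byte 0xC8 = 11001000 → 2-byte char #2 = C8 A7.
Offset 5: leading byte 0x5F = 01011111 → 1-byte char #3 = 5F.
Leading byte 0x5F = 01011111 matches 0xxxxxxx → 1-byte sequence.
Byte 1: 0x5F = 01011111, payload 1011111 (7 bits).
Concatenate: 1011111 = 0x5F (7 bits → U+005F).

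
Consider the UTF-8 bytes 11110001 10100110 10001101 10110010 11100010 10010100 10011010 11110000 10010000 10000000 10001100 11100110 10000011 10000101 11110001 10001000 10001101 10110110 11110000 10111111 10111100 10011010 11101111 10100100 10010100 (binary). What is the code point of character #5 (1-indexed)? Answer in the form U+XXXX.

U+48376

Offset 0: leading byte 0xF1 = 11110001 → 4-byte char #1 = F1 A6 8D B2.
Offset 4: leading byte 0xE2 = 11100010 → 3-byte char #2 = E2 94 9A.
Offset 7: leading byte 0xF0 = 11110000 → 4-byte char #3 = F0 90 80 8C.
Offset 11: leading byte 0xE6 = 11100110 → 3-byte char #4 = E6 83 85.
Offset 14: leading byte 0xF1 = 11110001 → 4-byte char #5 = F1 88 8D B6.
Leading byte 0xF1 = 11110001 matches 11110xxx → 4-byte sequence.
Byte 1: 0xF1 = 11110001, payload 001 (3 bits).
Byte 2: 0x88 = 10001000 (10xxxxxx ✓), payload 001000.
Byte 3: 0x8D = 10001101 (10xxxxxx ✓), payload 001101.
Byte 4: 0xB6 = 10110110 (10xxxxxx ✓), payload 110110.
Concatenate: 001001000001101110110 = 0x48376 (21 bits → U+48376).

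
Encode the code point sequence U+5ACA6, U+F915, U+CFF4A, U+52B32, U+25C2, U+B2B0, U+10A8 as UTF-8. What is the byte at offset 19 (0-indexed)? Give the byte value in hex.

U+5ACA6 → 4-byte form F1 9A B2 A6 at offsets 0–3.
U+F915 → 3-byte form EF A4 95 at offsets 4–6.
U+CFF4A → 4-byte form F3 8F BD 8A at offsets 7–10.
U+52B32 → 4-byte form F1 92 AC B2 at offsets 11–14.
U+25C2 → 3-byte form E2 97 82 at offsets 15–17.
U+B2B0 → 3-byte form EB 8A B0 at offsets 18–20.
Offset 19 falls in char 6's range; it's byte 2 of EB 8A B0 = 0x8A.

0x8A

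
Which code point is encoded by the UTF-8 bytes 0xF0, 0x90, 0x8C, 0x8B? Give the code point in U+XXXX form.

Leading byte 0xF0 = 11110000 matches 11110xxx → 4-byte sequence.
Byte 1: 0xF0 = 11110000, payload 000 (3 bits).
Byte 2: 0x90 = 10010000 (10xxxxxx ✓), payload 010000.
Byte 3: 0x8C = 10001100 (10xxxxxx ✓), payload 001100.
Byte 4: 0x8B = 10001011 (10xxxxxx ✓), payload 001011.
Concatenate: 000010000001100001011 = 0x1030B (21 bits → U+1030B).

U+1030B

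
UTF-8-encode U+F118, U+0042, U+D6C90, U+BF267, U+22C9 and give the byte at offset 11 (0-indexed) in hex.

U+F118 → 3-byte form EF 84 98 at offsets 0–2.
U+0042 → 1-byte form 42 at offsets 3–3.
U+D6C90 → 4-byte form F3 96 B2 90 at offsets 4–7.
U+BF267 → 4-byte form F2 BF 89 A7 at offsets 8–11.
Offset 11 falls in char 4's range; it's byte 4 of F2 BF 89 A7 = 0xA7.

0xA7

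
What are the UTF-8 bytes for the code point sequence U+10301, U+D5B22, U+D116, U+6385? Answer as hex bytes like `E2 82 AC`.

U+10301: 4-byte form → F0 90 8C 81.
U+D5B22: 4-byte form → F3 95 AC A2.
U+D116: 3-byte form → ED 84 96.
U+6385: 3-byte form → E6 8E 85.
Concatenated (14 bytes): F0 90 8C 81 F3 95 AC A2 ED 84 96 E6 8E 85.

F0 90 8C 81 F3 95 AC A2 ED 84 96 E6 8E 85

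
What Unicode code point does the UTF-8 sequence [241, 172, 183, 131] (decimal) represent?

U+6CDC3

Leading byte 0xF1 = 11110001 matches 11110xxx → 4-byte sequence.
Byte 1: 0xF1 = 11110001, payload 001 (3 bits).
Byte 2: 0xAC = 10101100 (10xxxxxx ✓), payload 101100.
Byte 3: 0xB7 = 10110111 (10xxxxxx ✓), payload 110111.
Byte 4: 0x83 = 10000011 (10xxxxxx ✓), payload 000011.
Concatenate: 001101100110111000011 = 0x6CDC3 (21 bits → U+6CDC3).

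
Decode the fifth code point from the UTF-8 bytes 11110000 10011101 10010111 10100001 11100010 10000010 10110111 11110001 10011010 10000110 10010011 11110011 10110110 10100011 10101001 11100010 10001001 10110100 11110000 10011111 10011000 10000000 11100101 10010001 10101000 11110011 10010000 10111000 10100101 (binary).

Offset 0: leading byte 0xF0 = 11110000 → 4-byte char #1 = F0 9D 97 A1.
Offset 4: leading byte 0xE2 = 11100010 → 3-byte char #2 = E2 82 B7.
Offset 7: leading byte 0xF1 = 11110001 → 4-byte char #3 = F1 9A 86 93.
Offset 11: leading byte 0xF3 = 11110011 → 4-byte char #4 = F3 B6 A3 A9.
Offset 15: leading byte 0xE2 = 11100010 → 3-byte char #5 = E2 89 B4.
Leading byte 0xE2 = 11100010 matches 1110xxxx → 3-byte sequence.
Byte 1: 0xE2 = 11100010, payload 0010 (4 bits).
Byte 2: 0x89 = 10001001 (10xxxxxx ✓), payload 001001.
Byte 3: 0xB4 = 10110100 (10xxxxxx ✓), payload 110100.
Concatenate: 0010001001110100 = 0x2274 (16 bits → U+2274).

U+2274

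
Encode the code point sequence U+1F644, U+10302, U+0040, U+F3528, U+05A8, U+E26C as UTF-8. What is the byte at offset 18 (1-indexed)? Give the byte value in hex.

0xAC

1-indexed offset 18 is 0-indexed offset 17.
U+1F644 → 4-byte form F0 9F 99 84 at offsets 0–3.
U+10302 → 4-byte form F0 90 8C 82 at offsets 4–7.
U+0040 → 1-byte form 40 at offsets 8–8.
U+F3528 → 4-byte form F3 B3 94 A8 at offsets 9–12.
U+05A8 → 2-byte form D6 A8 at offsets 13–14.
U+E26C → 3-byte form EE 89 AC at offsets 15–17.
Offset 17 falls in char 6's range; it's byte 3 of EE 89 AC = 0xAC.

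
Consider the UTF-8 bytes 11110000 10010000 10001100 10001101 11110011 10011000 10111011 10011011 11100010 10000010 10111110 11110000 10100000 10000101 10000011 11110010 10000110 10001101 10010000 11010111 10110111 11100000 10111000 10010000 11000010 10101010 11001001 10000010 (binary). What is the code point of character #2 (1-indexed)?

Offset 0: leading byte 0xF0 = 11110000 → 4-byte char #1 = F0 90 8C 8D.
Offset 4: leading byte 0xF3 = 11110011 → 4-byte char #2 = F3 98 BB 9B.
Leading byte 0xF3 = 11110011 matches 11110xxx → 4-byte sequence.
Byte 1: 0xF3 = 11110011, payload 011 (3 bits).
Byte 2: 0x98 = 10011000 (10xxxxxx ✓), payload 011000.
Byte 3: 0xBB = 10111011 (10xxxxxx ✓), payload 111011.
Byte 4: 0x9B = 10011011 (10xxxxxx ✓), payload 011011.
Concatenate: 011011000111011011011 = 0xD8EDB (21 bits → U+D8EDB).

U+D8EDB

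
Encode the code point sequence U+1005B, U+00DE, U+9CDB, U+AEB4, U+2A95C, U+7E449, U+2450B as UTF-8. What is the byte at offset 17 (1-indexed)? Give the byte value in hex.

1-indexed offset 17 is 0-indexed offset 16.
U+1005B → 4-byte form F0 90 81 9B at offsets 0–3.
U+00DE → 2-byte form C3 9E at offsets 4–5.
U+9CDB → 3-byte form E9 B3 9B at offsets 6–8.
U+AEB4 → 3-byte form EA BA B4 at offsets 9–11.
U+2A95C → 4-byte form F0 AA A5 9C at offsets 12–15.
U+7E449 → 4-byte form F1 BE 91 89 at offsets 16–19.
Offset 16 falls in char 6's range; it's byte 1 of F1 BE 91 89 = 0xF1.

0xF1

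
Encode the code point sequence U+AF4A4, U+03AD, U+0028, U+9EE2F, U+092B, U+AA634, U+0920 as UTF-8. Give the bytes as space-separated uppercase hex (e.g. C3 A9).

F2 AF 92 A4 CE AD 28 F2 9E B8 AF E0 A4 AB F2 AA 98 B4 E0 A4 A0

U+AF4A4: 4-byte form → F2 AF 92 A4.
U+03AD: 2-byte form → CE AD.
U+0028: 1-byte form → 28.
U+9EE2F: 4-byte form → F2 9E B8 AF.
U+092B: 3-byte form → E0 A4 AB.
U+AA634: 4-byte form → F2 AA 98 B4.
U+0920: 3-byte form → E0 A4 A0.
Concatenated (21 bytes): F2 AF 92 A4 CE AD 28 F2 9E B8 AF E0 A4 AB F2 AA 98 B4 E0 A4 A0.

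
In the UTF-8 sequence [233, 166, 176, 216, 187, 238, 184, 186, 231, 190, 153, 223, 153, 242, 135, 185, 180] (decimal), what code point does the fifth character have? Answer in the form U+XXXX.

U+07D9

Offset 0: leading byte 0xE9 = 11101001 → 3-byte char #1 = E9 A6 B0.
Offset 3: leading byte 0xD8 = 11011000 → 2-byte char #2 = D8 BB.
Offset 5: leading byte 0xEE = 11101110 → 3-byte char #3 = EE B8 BA.
Offset 8: leading byte 0xE7 = 11100111 → 3-byte char #4 = E7 BE 99.
Offset 11: leading byte 0xDF = 11011111 → 2-byte char #5 = DF 99.
Leading byte 0xDF = 11011111 matches 110xxxxx → 2-byte sequence.
Byte 1: 0xDF = 11011111, payload 11111 (5 bits).
Byte 2: 0x99 = 10011001 (10xxxxxx ✓), payload 011001.
Concatenate: 11111011001 = 0x7D9 (11 bits → U+07D9).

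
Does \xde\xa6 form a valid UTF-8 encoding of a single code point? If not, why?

valid

Leading byte 0xDE = 11011110 → 2-byte form.
Continuation bytes 0xA6=10100110 all match 10xxxxxx.
Decoded value 0x7A6 is ≥ 0x80 (shortest form) and not a surrogate.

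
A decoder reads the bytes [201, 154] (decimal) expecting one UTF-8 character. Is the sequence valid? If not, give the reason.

valid

Leading byte 0xC9 = 11001001 → 2-byte form.
Continuation bytes 0x9A=10011010 all match 10xxxxxx.
Decoded value 0x25A is ≥ 0x80 (shortest form) and not a surrogate.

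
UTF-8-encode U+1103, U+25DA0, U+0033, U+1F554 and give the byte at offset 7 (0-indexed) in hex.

0x33

U+1103 → 3-byte form E1 84 83 at offsets 0–2.
U+25DA0 → 4-byte form F0 A5 B6 A0 at offsets 3–6.
U+0033 → 1-byte form 33 at offsets 7–7.
Offset 7 falls in char 3's range; it's byte 1 of 33 = 0x33.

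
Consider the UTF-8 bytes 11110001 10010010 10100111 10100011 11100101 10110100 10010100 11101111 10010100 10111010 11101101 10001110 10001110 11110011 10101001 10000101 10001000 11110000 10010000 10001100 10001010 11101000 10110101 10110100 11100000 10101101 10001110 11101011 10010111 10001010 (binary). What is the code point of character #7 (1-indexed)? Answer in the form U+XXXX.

U+8D74

Offset 0: leading byte 0xF1 = 11110001 → 4-byte char #1 = F1 92 A7 A3.
Offset 4: leading byte 0xE5 = 11100101 → 3-byte char #2 = E5 B4 94.
Offset 7: leading byte 0xEF = 11101111 → 3-byte char #3 = EF 94 BA.
Offset 10: leading byte 0xED = 11101101 → 3-byte char #4 = ED 8E 8E.
Offset 13: leading byte 0xF3 = 11110011 → 4-byte char #5 = F3 A9 85 88.
Offset 17: leading byte 0xF0 = 11110000 → 4-byte char #6 = F0 90 8C 8A.
Offset 21: leading byte 0xE8 = 11101000 → 3-byte char #7 = E8 B5 B4.
Leading byte 0xE8 = 11101000 matches 1110xxxx → 3-byte sequence.
Byte 1: 0xE8 = 11101000, payload 1000 (4 bits).
Byte 2: 0xB5 = 10110101 (10xxxxxx ✓), payload 110101.
Byte 3: 0xB4 = 10110100 (10xxxxxx ✓), payload 110100.
Concatenate: 1000110101110100 = 0x8D74 (16 bits → U+8D74).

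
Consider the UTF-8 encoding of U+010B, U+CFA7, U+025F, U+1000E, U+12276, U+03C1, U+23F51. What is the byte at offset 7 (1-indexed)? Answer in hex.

1-indexed offset 7 is 0-indexed offset 6.
U+010B → 2-byte form C4 8B at offsets 0–1.
U+CFA7 → 3-byte form EC BE A7 at offsets 2–4.
U+025F → 2-byte form C9 9F at offsets 5–6.
Offset 6 falls in char 3's range; it's byte 2 of C9 9F = 0x9F.

0x9F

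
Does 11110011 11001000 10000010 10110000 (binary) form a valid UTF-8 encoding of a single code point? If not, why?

invalid (non-continuation byte where continuation expected)

Leading byte 0xF3 = 11110011 → 4-byte form.
Byte 2 is 0xC8 = 11001000, which is not 10xxxxxx — expected a continuation byte.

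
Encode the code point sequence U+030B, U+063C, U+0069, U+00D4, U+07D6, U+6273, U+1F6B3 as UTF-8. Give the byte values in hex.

U+030B: 2-byte form → CC 8B.
U+063C: 2-byte form → D8 BC.
U+0069: 1-byte form → 69.
U+00D4: 2-byte form → C3 94.
U+07D6: 2-byte form → DF 96.
U+6273: 3-byte form → E6 89 B3.
U+1F6B3: 4-byte form → F0 9F 9A B3.
Concatenated (16 bytes): CC 8B D8 BC 69 C3 94 DF 96 E6 89 B3 F0 9F 9A B3.

CC 8B D8 BC 69 C3 94 DF 96 E6 89 B3 F0 9F 9A B3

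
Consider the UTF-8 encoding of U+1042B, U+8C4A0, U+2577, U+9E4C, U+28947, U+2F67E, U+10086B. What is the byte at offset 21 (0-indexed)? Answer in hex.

0xBE

U+1042B → 4-byte form F0 90 90 AB at offsets 0–3.
U+8C4A0 → 4-byte form F2 8C 92 A0 at offsets 4–7.
U+2577 → 3-byte form E2 95 B7 at offsets 8–10.
U+9E4C → 3-byte form E9 B9 8C at offsets 11–13.
U+28947 → 4-byte form F0 A8 A5 87 at offsets 14–17.
U+2F67E → 4-byte form F0 AF 99 BE at offsets 18–21.
Offset 21 falls in char 6's range; it's byte 4 of F0 AF 99 BE = 0xBE.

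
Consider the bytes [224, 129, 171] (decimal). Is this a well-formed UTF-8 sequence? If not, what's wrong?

Leading byte 0xE0 = 11100000 → 3-byte form.
Continuation bytes all match 10xxxxxx. Payload decodes to 0x6B.
But 0x6B < 0x800, the minimum for a 3-byte sequence — this is an overlong encoding.

invalid (overlong encoding)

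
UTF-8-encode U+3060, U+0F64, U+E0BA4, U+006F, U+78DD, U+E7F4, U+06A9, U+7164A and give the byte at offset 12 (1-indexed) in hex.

0xE7

1-indexed offset 12 is 0-indexed offset 11.
U+3060 → 3-byte form E3 81 A0 at offsets 0–2.
U+0F64 → 3-byte form E0 BD A4 at offsets 3–5.
U+E0BA4 → 4-byte form F3 A0 AE A4 at offsets 6–9.
U+006F → 1-byte form 6F at offsets 10–10.
U+78DD → 3-byte form E7 A3 9D at offsets 11–13.
Offset 11 falls in char 5's range; it's byte 1 of E7 A3 9D = 0xE7.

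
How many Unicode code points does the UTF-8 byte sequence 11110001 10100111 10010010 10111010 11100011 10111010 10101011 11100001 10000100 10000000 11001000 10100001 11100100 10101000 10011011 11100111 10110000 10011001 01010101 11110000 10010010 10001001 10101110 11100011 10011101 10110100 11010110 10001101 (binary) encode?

10

Byte at offset 0: 0xF1 = 11110001 → 4-byte char (#1). Advance 4.
Byte at offset 4: 0xE3 = 11100011 → 3-byte char (#2). Advance 3.
Byte at offset 7: 0xE1 = 11100001 → 3-byte char (#3). Advance 3.
Byte at offset 10: 0xC8 = 11001000 → 2-byte char (#4). Advance 2.
Byte at offset 12: 0xE4 = 11100100 → 3-byte char (#5). Advance 3.
Byte at offset 15: 0xE7 = 11100111 → 3-byte char (#6). Advance 3.
Byte at offset 18: 0x55 = 01010101 → 1-byte char (#7). Advance 1.
Byte at offset 19: 0xF0 = 11110000 → 4-byte char (#8). Advance 4.
Byte at offset 23: 0xE3 = 11100011 → 3-byte char (#9). Advance 3.
Byte at offset 26: 0xD6 = 11010110 → 2-byte char (#10). Advance 2.
Reached end at offset 28 after 10 code points.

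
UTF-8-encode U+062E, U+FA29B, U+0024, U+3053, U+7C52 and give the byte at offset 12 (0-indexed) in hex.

U+062E → 2-byte form D8 AE at offsets 0–1.
U+FA29B → 4-byte form F3 BA 8A 9B at offsets 2–5.
U+0024 → 1-byte form 24 at offsets 6–6.
U+3053 → 3-byte form E3 81 93 at offsets 7–9.
U+7C52 → 3-byte form E7 B1 92 at offsets 10–12.
Offset 12 falls in char 5's range; it's byte 3 of E7 B1 92 = 0x92.

0x92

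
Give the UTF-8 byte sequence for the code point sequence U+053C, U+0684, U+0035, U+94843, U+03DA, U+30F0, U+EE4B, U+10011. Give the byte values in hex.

U+053C: 2-byte form → D4 BC.
U+0684: 2-byte form → DA 84.
U+0035: 1-byte form → 35.
U+94843: 4-byte form → F2 94 A1 83.
U+03DA: 2-byte form → CF 9A.
U+30F0: 3-byte form → E3 83 B0.
U+EE4B: 3-byte form → EE B9 8B.
U+10011: 4-byte form → F0 90 80 91.
Concatenated (21 bytes): D4 BC DA 84 35 F2 94 A1 83 CF 9A E3 83 B0 EE B9 8B F0 90 80 91.

D4 BC DA 84 35 F2 94 A1 83 CF 9A E3 83 B0 EE B9 8B F0 90 80 91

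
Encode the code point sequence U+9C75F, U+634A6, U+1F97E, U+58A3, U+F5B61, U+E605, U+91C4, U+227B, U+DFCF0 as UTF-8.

U+9C75F: 4-byte form → F2 9C 9D 9F.
U+634A6: 4-byte form → F1 A3 92 A6.
U+1F97E: 4-byte form → F0 9F A5 BE.
U+58A3: 3-byte form → E5 A2 A3.
U+F5B61: 4-byte form → F3 B5 AD A1.
U+E605: 3-byte form → EE 98 85.
U+91C4: 3-byte form → E9 87 84.
U+227B: 3-byte form → E2 89 BB.
U+DFCF0: 4-byte form → F3 9F B3 B0.
Concatenated (32 bytes): F2 9C 9D 9F F1 A3 92 A6 F0 9F A5 BE E5 A2 A3 F3 B5 AD A1 EE 98 85 E9 87 84 E2 89 BB F3 9F B3 B0.

F2 9C 9D 9F F1 A3 92 A6 F0 9F A5 BE E5 A2 A3 F3 B5 AD A1 EE 98 85 E9 87 84 E2 89 BB F3 9F B3 B0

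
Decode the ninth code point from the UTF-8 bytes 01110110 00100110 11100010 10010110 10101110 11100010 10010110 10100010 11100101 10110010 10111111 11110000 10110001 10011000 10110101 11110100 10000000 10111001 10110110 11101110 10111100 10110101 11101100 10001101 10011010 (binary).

U+C35A

Offset 0: leading byte 0x76 = 01110110 → 1-byte char #1 = 76.
Offset 1: leading byte 0x26 = 00100110 → 1-byte char #2 = 26.
Offset 2: leading byte 0xE2 = 11100010 → 3-byte char #3 = E2 96 AE.
Offset 5: leading byte 0xE2 = 11100010 → 3-byte char #4 = E2 96 A2.
Offset 8: leading byte 0xE5 = 11100101 → 3-byte char #5 = E5 B2 BF.
Offset 11: leading byte 0xF0 = 11110000 → 4-byte char #6 = F0 B1 98 B5.
Offset 15: leading byte 0xF4 = 11110100 → 4-byte char #7 = F4 80 B9 B6.
Offset 19: leading byte 0xEE = 11101110 → 3-byte char #8 = EE BC B5.
Offset 22: leading byte 0xEC = 11101100 → 3-byte char #9 = EC 8D 9A.
Leading byte 0xEC = 11101100 matches 1110xxxx → 3-byte sequence.
Byte 1: 0xEC = 11101100, payload 1100 (4 bits).
Byte 2: 0x8D = 10001101 (10xxxxxx ✓), payload 001101.
Byte 3: 0x9A = 10011010 (10xxxxxx ✓), payload 011010.
Concatenate: 1100001101011010 = 0xC35A (16 bits → U+C35A).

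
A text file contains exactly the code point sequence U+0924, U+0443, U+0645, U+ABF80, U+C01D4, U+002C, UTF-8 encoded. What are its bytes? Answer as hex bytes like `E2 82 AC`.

U+0924: 3-byte form → E0 A4 A4.
U+0443: 2-byte form → D1 83.
U+0645: 2-byte form → D9 85.
U+ABF80: 4-byte form → F2 AB BE 80.
U+C01D4: 4-byte form → F3 80 87 94.
U+002C: 1-byte form → 2C.
Concatenated (16 bytes): E0 A4 A4 D1 83 D9 85 F2 AB BE 80 F3 80 87 94 2C.

E0 A4 A4 D1 83 D9 85 F2 AB BE 80 F3 80 87 94 2C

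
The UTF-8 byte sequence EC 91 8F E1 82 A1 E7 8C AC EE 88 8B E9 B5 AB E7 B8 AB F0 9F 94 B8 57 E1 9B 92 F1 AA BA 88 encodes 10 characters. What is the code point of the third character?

U+732C

Offset 0: leading byte 0xEC = 11101100 → 3-byte char #1 = EC 91 8F.
Offset 3: leading byte 0xE1 = 11100001 → 3-byte char #2 = E1 82 A1.
Offset 6: leading byte 0xE7 = 11100111 → 3-byte char #3 = E7 8C AC.
Leading byte 0xE7 = 11100111 matches 1110xxxx → 3-byte sequence.
Byte 1: 0xE7 = 11100111, payload 0111 (4 bits).
Byte 2: 0x8C = 10001100 (10xxxxxx ✓), payload 001100.
Byte 3: 0xAC = 10101100 (10xxxxxx ✓), payload 101100.
Concatenate: 0111001100101100 = 0x732C (16 bits → U+732C).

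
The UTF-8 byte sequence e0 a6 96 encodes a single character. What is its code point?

Leading byte 0xE0 = 11100000 matches 1110xxxx → 3-byte sequence.
Byte 1: 0xE0 = 11100000, payload 0000 (4 bits).
Byte 2: 0xA6 = 10100110 (10xxxxxx ✓), payload 100110.
Byte 3: 0x96 = 10010110 (10xxxxxx ✓), payload 010110.
Concatenate: 0000100110010110 = 0x996 (16 bits → U+0996).

U+0996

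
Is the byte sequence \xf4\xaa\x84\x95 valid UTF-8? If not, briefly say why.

invalid (encodes a value above U+10FFFF)

Leading byte 0xF4 = 11110100 → 4-byte form.
Payload = 0x12A115, which exceeds U+10FFFF, the maximum Unicode code point. (Leading bytes F5–FF, or F4 followed by ≥ 0x90, are invalid.)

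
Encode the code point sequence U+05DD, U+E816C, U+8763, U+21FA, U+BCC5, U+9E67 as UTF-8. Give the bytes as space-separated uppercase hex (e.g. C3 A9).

U+05DD: 2-byte form → D7 9D.
U+E816C: 4-byte form → F3 A8 85 AC.
U+8763: 3-byte form → E8 9D A3.
U+21FA: 3-byte form → E2 87 BA.
U+BCC5: 3-byte form → EB B3 85.
U+9E67: 3-byte form → E9 B9 A7.
Concatenated (18 bytes): D7 9D F3 A8 85 AC E8 9D A3 E2 87 BA EB B3 85 E9 B9 A7.

D7 9D F3 A8 85 AC E8 9D A3 E2 87 BA EB B3 85 E9 B9 A7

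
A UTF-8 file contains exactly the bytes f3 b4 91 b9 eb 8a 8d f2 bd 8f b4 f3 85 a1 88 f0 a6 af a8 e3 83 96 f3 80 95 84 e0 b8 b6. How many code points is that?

8

Byte at offset 0: 0xF3 = 11110011 → 4-byte char (#1). Advance 4.
Byte at offset 4: 0xEB = 11101011 → 3-byte char (#2). Advance 3.
Byte at offset 7: 0xF2 = 11110010 → 4-byte char (#3). Advance 4.
Byte at offset 11: 0xF3 = 11110011 → 4-byte char (#4). Advance 4.
Byte at offset 15: 0xF0 = 11110000 → 4-byte char (#5). Advance 4.
Byte at offset 19: 0xE3 = 11100011 → 3-byte char (#6). Advance 3.
Byte at offset 22: 0xF3 = 11110011 → 4-byte char (#7). Advance 4.
Byte at offset 26: 0xE0 = 11100000 → 3-byte char (#8). Advance 3.
Reached end at offset 29 after 8 code points.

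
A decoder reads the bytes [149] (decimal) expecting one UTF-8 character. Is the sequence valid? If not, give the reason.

Byte 0x95 = 10010101 has the form 10xxxxxx — a continuation byte — but there is no preceding leading byte.

invalid (continuation byte with no leading byte)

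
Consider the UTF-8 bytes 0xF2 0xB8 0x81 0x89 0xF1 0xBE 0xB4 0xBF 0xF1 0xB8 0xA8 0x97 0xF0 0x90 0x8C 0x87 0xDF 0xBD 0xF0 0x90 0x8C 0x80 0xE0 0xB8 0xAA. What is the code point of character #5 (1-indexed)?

U+07FD

Offset 0: leading byte 0xF2 = 11110010 → 4-byte char #1 = F2 B8 81 89.
Offset 4: leading byte 0xF1 = 11110001 → 4-byte char #2 = F1 BE B4 BF.
Offset 8: leading byte 0xF1 = 11110001 → 4-byte char #3 = F1 B8 A8 97.
Offset 12: leading byte 0xF0 = 11110000 → 4-byte char #4 = F0 90 8C 87.
Offset 16: leading byte 0xDF = 11011111 → 2-byte char #5 = DF BD.
Leading byte 0xDF = 11011111 matches 110xxxxx → 2-byte sequence.
Byte 1: 0xDF = 11011111, payload 11111 (5 bits).
Byte 2: 0xBD = 10111101 (10xxxxxx ✓), payload 111101.
Concatenate: 11111111101 = 0x7FD (11 bits → U+07FD).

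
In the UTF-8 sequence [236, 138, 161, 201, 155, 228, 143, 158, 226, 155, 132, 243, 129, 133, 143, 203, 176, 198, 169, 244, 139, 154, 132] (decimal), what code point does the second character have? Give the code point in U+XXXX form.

U+025B

Offset 0: leading byte 0xEC = 11101100 → 3-byte char #1 = EC 8A A1.
Offset 3: leading byte 0xC9 = 11001001 → 2-byte char #2 = C9 9B.
Leading byte 0xC9 = 11001001 matches 110xxxxx → 2-byte sequence.
Byte 1: 0xC9 = 11001001, payload 01001 (5 bits).
Byte 2: 0x9B = 10011011 (10xxxxxx ✓), payload 011011.
Concatenate: 01001011011 = 0x25B (11 bits → U+025B).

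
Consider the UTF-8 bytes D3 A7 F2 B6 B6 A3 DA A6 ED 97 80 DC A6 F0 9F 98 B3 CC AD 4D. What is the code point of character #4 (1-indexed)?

U+D5C0

Offset 0: leading byte 0xD3 = 11010011 → 2-byte char #1 = D3 A7.
Offset 2: leading byte 0xF2 = 11110010 → 4-byte char #2 = F2 B6 B6 A3.
Offset 6: leading byte 0xDA = 11011010 → 2-byte char #3 = DA A6.
Offset 8: leading byte 0xED = 11101101 → 3-byte char #4 = ED 97 80.
Leading byte 0xED = 11101101 matches 1110xxxx → 3-byte sequence.
Byte 1: 0xED = 11101101, payload 1101 (4 bits).
Byte 2: 0x97 = 10010111 (10xxxxxx ✓), payload 010111.
Byte 3: 0x80 = 10000000 (10xxxxxx ✓), payload 000000.
Concatenate: 1101010111000000 = 0xD5C0 (16 bits → U+D5C0).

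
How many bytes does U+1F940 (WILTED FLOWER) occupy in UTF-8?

U+1F940 = 0x1F940. UTF-8 uses 1 byte below 0x80, 2 below 0x800, 3 below 0x10000, 4 up to 0x10FFFF. 0x1F940 is in U+10000–U+10FFFF → 4 bytes.

4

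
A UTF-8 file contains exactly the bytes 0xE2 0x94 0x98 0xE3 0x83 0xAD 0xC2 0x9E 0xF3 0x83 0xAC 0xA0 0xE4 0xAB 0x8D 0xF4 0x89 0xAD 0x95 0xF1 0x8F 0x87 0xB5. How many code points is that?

7

Byte at offset 0: 0xE2 = 11100010 → 3-byte char (#1). Advance 3.
Byte at offset 3: 0xE3 = 11100011 → 3-byte char (#2). Advance 3.
Byte at offset 6: 0xC2 = 11000010 → 2-byte char (#3). Advance 2.
Byte at offset 8: 0xF3 = 11110011 → 4-byte char (#4). Advance 4.
Byte at offset 12: 0xE4 = 11100100 → 3-byte char (#5). Advance 3.
Byte at offset 15: 0xF4 = 11110100 → 4-byte char (#6). Advance 4.
Byte at offset 19: 0xF1 = 11110001 → 4-byte char (#7). Advance 4.
Reached end at offset 23 after 7 code points.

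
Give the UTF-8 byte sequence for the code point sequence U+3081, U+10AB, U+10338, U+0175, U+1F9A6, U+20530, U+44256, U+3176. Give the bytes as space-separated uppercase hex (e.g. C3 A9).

U+3081: 3-byte form → E3 82 81.
U+10AB: 3-byte form → E1 82 AB.
U+10338: 4-byte form → F0 90 8C B8.
U+0175: 2-byte form → C5 B5.
U+1F9A6: 4-byte form → F0 9F A6 A6.
U+20530: 4-byte form → F0 A0 94 B0.
U+44256: 4-byte form → F1 84 89 96.
U+3176: 3-byte form → E3 85 B6.
Concatenated (27 bytes): E3 82 81 E1 82 AB F0 90 8C B8 C5 B5 F0 9F A6 A6 F0 A0 94 B0 F1 84 89 96 E3 85 B6.

E3 82 81 E1 82 AB F0 90 8C B8 C5 B5 F0 9F A6 A6 F0 A0 94 B0 F1 84 89 96 E3 85 B6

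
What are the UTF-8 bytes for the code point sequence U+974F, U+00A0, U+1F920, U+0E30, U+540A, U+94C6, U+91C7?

E9 9D 8F C2 A0 F0 9F A4 A0 E0 B8 B0 E5 90 8A E9 93 86 E9 87 87

U+974F: 3-byte form → E9 9D 8F.
U+00A0: 2-byte form → C2 A0.
U+1F920: 4-byte form → F0 9F A4 A0.
U+0E30: 3-byte form → E0 B8 B0.
U+540A: 3-byte form → E5 90 8A.
U+94C6: 3-byte form → E9 93 86.
U+91C7: 3-byte form → E9 87 87.
Concatenated (21 bytes): E9 9D 8F C2 A0 F0 9F A4 A0 E0 B8 B0 E5 90 8A E9 93 86 E9 87 87.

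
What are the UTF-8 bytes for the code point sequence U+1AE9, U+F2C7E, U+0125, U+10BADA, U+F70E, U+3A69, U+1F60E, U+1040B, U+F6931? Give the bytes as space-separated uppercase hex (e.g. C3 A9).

E1 AB A9 F3 B2 B1 BE C4 A5 F4 8B AB 9A EF 9C 8E E3 A9 A9 F0 9F 98 8E F0 90 90 8B F3 B6 A4 B1

U+1AE9: 3-byte form → E1 AB A9.
U+F2C7E: 4-byte form → F3 B2 B1 BE.
U+0125: 2-byte form → C4 A5.
U+10BADA: 4-byte form → F4 8B AB 9A.
U+F70E: 3-byte form → EF 9C 8E.
U+3A69: 3-byte form → E3 A9 A9.
U+1F60E: 4-byte form → F0 9F 98 8E.
U+1040B: 4-byte form → F0 90 90 8B.
U+F6931: 4-byte form → F3 B6 A4 B1.
Concatenated (31 bytes): E1 AB A9 F3 B2 B1 BE C4 A5 F4 8B AB 9A EF 9C 8E E3 A9 A9 F0 9F 98 8E F0 90 90 8B F3 B6 A4 B1.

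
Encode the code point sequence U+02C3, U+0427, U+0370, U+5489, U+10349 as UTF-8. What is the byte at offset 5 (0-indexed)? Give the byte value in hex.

U+02C3 → 2-byte form CB 83 at offsets 0–1.
U+0427 → 2-byte form D0 A7 at offsets 2–3.
U+0370 → 2-byte form CD B0 at offsets 4–5.
Offset 5 falls in char 3's range; it's byte 2 of CD B0 = 0xB0.

0xB0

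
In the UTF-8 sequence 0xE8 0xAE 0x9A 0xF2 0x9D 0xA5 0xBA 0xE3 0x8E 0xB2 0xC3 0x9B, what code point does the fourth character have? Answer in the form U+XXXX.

U+00DB

Offset 0: leading byte 0xE8 = 11101000 → 3-byte char #1 = E8 AE 9A.
Offset 3: leading byte 0xF2 = 11110010 → 4-byte char #2 = F2 9D A5 BA.
Offset 7: leading byte 0xE3 = 11100011 → 3-byte char #3 = E3 8E B2.
Offset 10: leading byte 0xC3 = 11000011 → 2-byte char #4 = C3 9B.
Leading byte 0xC3 = 11000011 matches 110xxxxx → 2-byte sequence.
Byte 1: 0xC3 = 11000011, payload 00011 (5 bits).
Byte 2: 0x9B = 10011011 (10xxxxxx ✓), payload 011011.
Concatenate: 00011011011 = 0xDB (11 bits → U+00DB).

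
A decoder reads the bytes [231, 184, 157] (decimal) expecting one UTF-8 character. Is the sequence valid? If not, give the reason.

Leading byte 0xE7 = 11100111 → 3-byte form.
Continuation bytes 0xB8=10111000, 0x9D=10011101 all match 10xxxxxx.
Decoded value 0x7E1D is ≥ 0x800 (shortest form) and not a surrogate.

valid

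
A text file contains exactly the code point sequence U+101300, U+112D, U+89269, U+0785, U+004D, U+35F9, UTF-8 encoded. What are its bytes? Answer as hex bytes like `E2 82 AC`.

F4 81 8C 80 E1 84 AD F2 89 89 A9 DE 85 4D E3 97 B9

U+101300: 4-byte form → F4 81 8C 80.
U+112D: 3-byte form → E1 84 AD.
U+89269: 4-byte form → F2 89 89 A9.
U+0785: 2-byte form → DE 85.
U+004D: 1-byte form → 4D.
U+35F9: 3-byte form → E3 97 B9.
Concatenated (17 bytes): F4 81 8C 80 E1 84 AD F2 89 89 A9 DE 85 4D E3 97 B9.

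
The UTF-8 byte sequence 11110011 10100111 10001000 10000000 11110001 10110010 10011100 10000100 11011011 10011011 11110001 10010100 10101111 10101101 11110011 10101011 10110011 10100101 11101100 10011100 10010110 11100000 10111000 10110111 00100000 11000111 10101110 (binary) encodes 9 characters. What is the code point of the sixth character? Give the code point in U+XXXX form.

Offset 0: leading byte 0xF3 = 11110011 → 4-byte char #1 = F3 A7 88 80.
Offset 4: leading byte 0xF1 = 11110001 → 4-byte char #2 = F1 B2 9C 84.
Offset 8: leading byte 0xDB = 11011011 → 2-byte char #3 = DB 9B.
Offset 10: leading byte 0xF1 = 11110001 → 4-byte char #4 = F1 94 AF AD.
Offset 14: leading byte 0xF3 = 11110011 → 4-byte char #5 = F3 AB B3 A5.
Offset 18: leading byte 0xEC = 11101100 → 3-byte char #6 = EC 9C 96.
Leading byte 0xEC = 11101100 matches 1110xxxx → 3-byte sequence.
Byte 1: 0xEC = 11101100, payload 1100 (4 bits).
Byte 2: 0x9C = 10011100 (10xxxxxx ✓), payload 011100.
Byte 3: 0x96 = 10010110 (10xxxxxx ✓), payload 010110.
Concatenate: 1100011100010110 = 0xC716 (16 bits → U+C716).

U+C716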